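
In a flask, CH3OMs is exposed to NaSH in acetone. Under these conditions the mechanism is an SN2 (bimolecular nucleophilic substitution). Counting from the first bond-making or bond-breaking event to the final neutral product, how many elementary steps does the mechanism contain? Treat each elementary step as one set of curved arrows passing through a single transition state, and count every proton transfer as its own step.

1

Step 1: Backside attack by HS⁻ on the carbon bearing the mesylate: the new C–S bond forms as the C–O bond breaks, with Walden inversion at carbon.
Total: 1 elementary step.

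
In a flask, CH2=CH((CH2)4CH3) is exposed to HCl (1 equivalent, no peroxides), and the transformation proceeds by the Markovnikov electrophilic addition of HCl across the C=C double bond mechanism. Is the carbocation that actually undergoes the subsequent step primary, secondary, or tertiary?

Step 1: The π electrons of the C=C bond attack a proton of HCl; Markovnikov addition places the new C–H on the less-substituted alkene carbon, so the positive charge ends up on the more-substituted carbon — a secondary carbocation. The H–Cl bond breaks heterolytically, releasing Cl⁻.
No single 1,2-shift to an adjacent carbon would give a more-substituted cation, so no rearrangement occurs.

secondary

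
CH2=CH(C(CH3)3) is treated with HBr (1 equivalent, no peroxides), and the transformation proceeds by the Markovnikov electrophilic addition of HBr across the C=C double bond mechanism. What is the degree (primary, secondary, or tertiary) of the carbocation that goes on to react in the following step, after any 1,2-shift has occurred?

tertiary

Step 1: Protonation of the alkene by HBr: the π bond acts as the nucleophile and picks up H⁺, giving the more stable (Markovnikov) secondary carbocation. The H–Br bond breaks heterolytically, releasing Br⁻.
Step 2: A 1,2-methyl shift from the adjacent tert-butyl carbon moves the positive charge from the secondary centre to an adjacent carbon, generating a more stable tertiary carbocation.
The cation rearranges from secondary to tertiary via a 1,2-methyl shift from the adjacent tert-butyl carbon; the tertiary cation is what reacts next.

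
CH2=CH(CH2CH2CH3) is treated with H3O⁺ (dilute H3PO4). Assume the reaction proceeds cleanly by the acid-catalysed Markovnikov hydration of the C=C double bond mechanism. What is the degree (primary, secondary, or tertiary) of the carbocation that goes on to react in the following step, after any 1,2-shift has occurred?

Step 1: The π electrons of the C=C bond attack a proton of H3O⁺; Markovnikov addition places the new C–H on the less-substituted alkene carbon, so the positive charge ends up on the more-substituted carbon — a secondary carbocation. H2O is released.
No single 1,2-shift to an adjacent carbon would give a more-substituted cation, so no rearrangement occurs.

secondary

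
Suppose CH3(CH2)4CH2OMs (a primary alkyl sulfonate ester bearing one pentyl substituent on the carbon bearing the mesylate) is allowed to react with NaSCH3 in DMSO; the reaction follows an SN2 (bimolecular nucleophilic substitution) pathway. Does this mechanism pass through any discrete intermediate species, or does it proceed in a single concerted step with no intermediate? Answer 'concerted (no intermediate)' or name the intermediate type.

The methanethiolate nucleophile donates a lone pair from S to the α-carbon in a backside attack; simultaneously the C–O σ-bond breaks and both of its electrons leave with MsO⁻. One concerted step with inversion of configuration.
All bond changes occur in one transition state; no discrete intermediate is formed.

concerted (no intermediate)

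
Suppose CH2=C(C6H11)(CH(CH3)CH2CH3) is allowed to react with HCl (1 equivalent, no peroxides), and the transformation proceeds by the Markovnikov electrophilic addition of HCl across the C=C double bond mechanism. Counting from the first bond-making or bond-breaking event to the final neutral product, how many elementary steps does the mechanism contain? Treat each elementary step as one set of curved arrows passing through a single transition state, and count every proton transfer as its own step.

2

Step 1: Protonation of the alkene by HCl: the π bond acts as the nucleophile and picks up H⁺, giving the more stable (Markovnikov) tertiary carbocation. The H–Cl bond breaks heterolytically, releasing Cl⁻.
(No 1,2-shift: no single shift to an adjacent carbon would give a more stable cation.)
Step 2: Nucleophilic attack by Cl⁻ on the carbocation completes the addition, giving R–Cl.
Total: 2 elementary steps.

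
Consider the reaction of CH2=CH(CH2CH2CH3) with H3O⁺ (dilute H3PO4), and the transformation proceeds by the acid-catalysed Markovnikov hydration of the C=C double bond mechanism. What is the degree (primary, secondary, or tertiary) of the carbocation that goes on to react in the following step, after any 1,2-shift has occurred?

Step 1: The π electrons of the C=C bond attack a proton of H3O⁺; Markovnikov addition places the new C–H on the less-substituted alkene carbon, so the positive charge ends up on the more-substituted carbon — a secondary carbocation. H2O is released.
No single 1,2-shift to an adjacent carbon would give a more-substituted cation, so no rearrangement occurs.

secondary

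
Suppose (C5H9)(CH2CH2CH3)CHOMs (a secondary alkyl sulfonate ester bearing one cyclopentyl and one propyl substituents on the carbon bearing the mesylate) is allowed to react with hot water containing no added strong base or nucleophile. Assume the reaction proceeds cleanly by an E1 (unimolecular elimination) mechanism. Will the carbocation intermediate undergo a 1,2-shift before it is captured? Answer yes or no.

yes

The first-formed carbocation is secondary.
The adjacent cyclopentyl carbon already bears 2 other carbon substituents and has a hydrogen to migrate; after a 1,2-hydride shift from that carbon the positive charge sits on a tertiary centre.
Tertiary is more stable than secondary, so the shift occurs.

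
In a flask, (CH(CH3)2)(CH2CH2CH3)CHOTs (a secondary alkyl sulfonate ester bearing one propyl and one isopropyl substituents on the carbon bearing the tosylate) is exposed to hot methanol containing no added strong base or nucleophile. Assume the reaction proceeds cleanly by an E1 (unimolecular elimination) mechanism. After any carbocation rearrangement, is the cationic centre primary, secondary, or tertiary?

Step 1: Unassisted departure of TsO⁻ (taking the C–O bonding pair) generates a secondary carbocation.
Step 2: A hydride (H with its bonding pair) migrates from the adjacent isopropyl carbon to the cationic centre — a 1,2-hydride shift — upgrading the secondary cation to a tertiary one.
The cation rearranges from secondary to tertiary via a 1,2-hydride shift from the adjacent isopropyl carbon; the tertiary cation is what reacts next.

tertiary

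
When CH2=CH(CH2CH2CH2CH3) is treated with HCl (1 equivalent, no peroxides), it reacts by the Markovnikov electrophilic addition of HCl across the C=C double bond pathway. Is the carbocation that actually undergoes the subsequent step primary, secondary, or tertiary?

Step 1: Protonation of the alkene by HCl: the π bond acts as the nucleophile and picks up H⁺, giving the more stable (Markovnikov) secondary carbocation. The H–Cl bond breaks heterolytically, releasing Cl⁻.
No single 1,2-shift to an adjacent carbon would give a more-substituted cation, so no rearrangement occurs.

secondary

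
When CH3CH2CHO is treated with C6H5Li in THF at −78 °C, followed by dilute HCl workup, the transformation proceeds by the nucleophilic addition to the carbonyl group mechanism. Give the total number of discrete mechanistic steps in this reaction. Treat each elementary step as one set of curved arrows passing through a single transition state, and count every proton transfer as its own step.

2

Step 1: A lone pair / filled orbital on the carbanion-like carbon of C6H5Li attacks the electrophilic carbonyl carbon; the π(C=O) electrons shift onto oxygen, producing a tetrahedral alkoxide intermediate.
Step 2: The alkoxide picks up a proton during dilute HCl workup to yield an alcohol.
Total: 2 elementary steps.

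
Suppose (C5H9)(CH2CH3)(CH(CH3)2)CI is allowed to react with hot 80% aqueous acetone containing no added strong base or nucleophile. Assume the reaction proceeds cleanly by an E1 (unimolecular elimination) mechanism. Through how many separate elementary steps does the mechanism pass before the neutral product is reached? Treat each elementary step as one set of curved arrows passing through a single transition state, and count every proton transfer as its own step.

2

Step 1: The C–I bond breaks with both electrons going to the iodide; I⁻ leaves and a tertiary carbocation remains.
(No 1,2-shift: no single shift to an adjacent carbon would give a more stable cation.)
Step 2: A weak base (a water molecule from the solvent) removes a proton from a carbon adjacent to the cationic centre; the electrons of that C–H bond become the new π(C=C) bond, giving the alkene.
Total: 2 elementary steps.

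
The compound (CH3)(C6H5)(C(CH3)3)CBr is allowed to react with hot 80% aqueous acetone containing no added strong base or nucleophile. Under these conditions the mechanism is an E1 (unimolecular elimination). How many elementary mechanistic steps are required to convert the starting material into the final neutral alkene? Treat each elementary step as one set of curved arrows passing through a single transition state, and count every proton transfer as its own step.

Step 1: Unassisted departure of Br⁻ (taking the C–Br bonding pair) generates a tertiary carbocation.
(No 1,2-shift: no single shift to an adjacent carbon would give a more stable cation.)
Step 2: Loss of a β-proton to a water molecule of the solvent: the C–H bonding pair collapses toward the cationic carbon to form the C=C π bond, yielding the alkene.
Total: 2 elementary steps.

2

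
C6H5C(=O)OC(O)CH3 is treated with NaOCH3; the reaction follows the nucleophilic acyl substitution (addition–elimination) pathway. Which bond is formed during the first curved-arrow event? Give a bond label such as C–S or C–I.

C–O

Step 1: A lone pair on the O of CH3O⁻ attacks the electrophilic acyl carbon; the π(C=O) electrons move onto oxygen, giving a tetrahedral intermediate.
The bond formed in this step is the C–O bond.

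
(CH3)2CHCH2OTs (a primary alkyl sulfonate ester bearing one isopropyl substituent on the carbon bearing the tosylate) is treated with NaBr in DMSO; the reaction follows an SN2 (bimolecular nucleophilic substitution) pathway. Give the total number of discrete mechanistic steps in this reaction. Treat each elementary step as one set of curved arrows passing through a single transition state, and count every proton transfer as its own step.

1

Step 1: The bromide nucleophile donates a lone pair from Br to the α-carbon in a backside attack; simultaneously the C–O σ-bond breaks and both of its electrons leave with TsO⁻. One concerted step with inversion of configuration.
Total: 1 elementary step.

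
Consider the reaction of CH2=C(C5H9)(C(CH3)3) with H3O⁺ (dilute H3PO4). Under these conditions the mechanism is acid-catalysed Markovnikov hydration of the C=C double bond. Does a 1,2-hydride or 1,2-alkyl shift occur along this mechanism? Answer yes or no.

no

The first-formed carbocation is tertiary.
No single 1,2-shift to an adjacent carbon would produce a more-substituted cation than the one already present, so no rearrangement occurs.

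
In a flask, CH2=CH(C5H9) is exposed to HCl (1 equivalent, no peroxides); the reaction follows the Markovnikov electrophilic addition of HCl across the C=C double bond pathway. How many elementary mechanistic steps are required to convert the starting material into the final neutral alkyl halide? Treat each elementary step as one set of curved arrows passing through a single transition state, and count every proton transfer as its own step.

Step 1: The π electrons of the C=C bond attack a proton of HCl; Markovnikov addition places the new C–H on the less-substituted alkene carbon, so the positive charge ends up on the more-substituted carbon — a secondary carbocation. The H–Cl bond breaks heterolytically, releasing Cl⁻.
Step 2: A hydride (H with its bonding pair) migrates from the adjacent cyclopentyl carbon to the cationic centre — a 1,2-hydride shift — upgrading the secondary cation to a tertiary one.
Step 3: Cl⁻ captures the cation: a lone pair on Cl⁻ fills the empty p orbital, producing the alkyl halide product.
Total: 3 elementary steps.

3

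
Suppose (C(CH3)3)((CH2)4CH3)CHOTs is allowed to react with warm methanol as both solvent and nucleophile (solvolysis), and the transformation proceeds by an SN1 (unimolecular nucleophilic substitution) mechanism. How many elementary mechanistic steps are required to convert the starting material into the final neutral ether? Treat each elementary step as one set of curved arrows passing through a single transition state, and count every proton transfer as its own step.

4

Step 1: The C–O bond breaks with both electrons going to the tosylate; TsO⁻ leaves and a secondary carbocation remains.
Step 2: A methyl group with its bonding pair migrates from the adjacent tert-butyl carbon to the cationic centre — a 1,2-methyl shift — upgrading the secondary cation to a tertiary one.
Step 3: CH3OH donates an oxygen lone pair into the empty p orbital of the cation, giving a protonated ether (an oxonium ion).
Step 4: A second solvent molecule removes the proton on oxygen, giving the neutral ether product.
Total: 4 elementary steps.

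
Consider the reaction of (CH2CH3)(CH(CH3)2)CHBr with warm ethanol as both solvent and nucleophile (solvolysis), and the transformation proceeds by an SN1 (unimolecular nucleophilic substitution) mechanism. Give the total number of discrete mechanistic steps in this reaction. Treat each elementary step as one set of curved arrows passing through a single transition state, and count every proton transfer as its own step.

4

Step 1: Unassisted departure of Br⁻ (taking the C–Br bonding pair) generates a secondary carbocation.
Step 2: Carbocation rearrangement: a 1,2-hydride shift from the adjacent isopropyl carbon converts the initially-formed secondary cation into the more stable tertiary cation.
Step 3: CH3CH2OH donates an oxygen lone pair into the empty p orbital of the cation, giving a protonated ether (an oxonium ion).
Step 4: Deprotonation of the oxonium oxygen by solvent ethanol yields the neutral ether.
Total: 4 elementary steps.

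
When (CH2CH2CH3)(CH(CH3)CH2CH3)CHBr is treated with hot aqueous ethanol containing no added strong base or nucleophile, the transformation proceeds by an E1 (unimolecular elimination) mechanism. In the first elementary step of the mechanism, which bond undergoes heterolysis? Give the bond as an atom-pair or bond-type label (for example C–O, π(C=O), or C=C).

C–Br

Step 1: The C–Br bond breaks with both electrons going to the bromide; Br⁻ leaves and a secondary carbocation remains.
The bond broken in this step is the C–Br bond.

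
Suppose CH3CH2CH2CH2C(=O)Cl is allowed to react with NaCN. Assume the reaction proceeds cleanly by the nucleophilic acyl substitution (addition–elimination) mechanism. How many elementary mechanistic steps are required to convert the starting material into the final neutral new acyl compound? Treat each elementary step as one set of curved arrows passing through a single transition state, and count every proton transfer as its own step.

2

Step 1: CN⁻ adds to the carbonyl carbon; the C=O π electrons shift onto oxygen and a tetrahedral alkoxide intermediate forms.
Step 2: An oxygen lone pair re-forms the C=O π bond as the C–Cl σ-bond breaks; Cl⁻ is expelled.
Total: 2 elementary steps.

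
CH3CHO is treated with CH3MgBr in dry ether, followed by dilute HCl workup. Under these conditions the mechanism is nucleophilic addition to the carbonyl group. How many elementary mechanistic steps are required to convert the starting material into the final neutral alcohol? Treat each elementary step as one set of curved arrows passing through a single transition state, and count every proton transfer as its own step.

2

Step 1: A lone pair / filled orbital on the carbanion-like carbon of CH3MgBr attacks the electrophilic carbonyl carbon; the π(C=O) electrons shift onto oxygen, producing a tetrahedral alkoxide intermediate.
Step 2: The alkoxide picks up a proton during dilute HCl workup to yield an alcohol.
Total: 2 elementary steps.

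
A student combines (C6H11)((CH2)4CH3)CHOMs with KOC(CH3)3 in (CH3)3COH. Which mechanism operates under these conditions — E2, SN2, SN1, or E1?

E2

Conditions: a strong/bulky base with a secondary substrate bearing a β-hydrogen.
These conditions are the textbook signature of the E2 pathway.
A strong (often hindered) base removes a β-H in concert with loss of the leaving group — bimolecular elimination.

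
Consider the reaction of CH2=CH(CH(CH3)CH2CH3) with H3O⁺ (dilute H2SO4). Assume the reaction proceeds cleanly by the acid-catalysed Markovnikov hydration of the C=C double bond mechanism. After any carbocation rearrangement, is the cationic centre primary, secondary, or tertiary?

tertiary

Step 1: The π electrons of the C=C bond attack a proton of H3O⁺; Markovnikov addition places the new C–H on the less-substituted alkene carbon, so the positive charge ends up on the more-substituted carbon — a secondary carbocation. H2O is released.
Step 2: A 1,2-hydride shift from the adjacent sec-butyl carbon moves the positive charge from the secondary centre to an adjacent carbon, generating a more stable tertiary carbocation.
The cation rearranges from secondary to tertiary via a 1,2-hydride shift from the adjacent sec-butyl carbon; the tertiary cation is what reacts next.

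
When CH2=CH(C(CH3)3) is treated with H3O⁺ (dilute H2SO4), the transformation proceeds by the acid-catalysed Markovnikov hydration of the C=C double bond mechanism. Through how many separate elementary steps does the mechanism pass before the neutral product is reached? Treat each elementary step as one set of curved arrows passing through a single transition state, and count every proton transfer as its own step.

4

Step 1: Electrophilic addition begins with the π(C=C) electrons forming a bond to the proton of H3O⁺. Following Markovnikov's rule, the resulting cation is secondary. H2O is released.
Step 2: A methyl group with its bonding pair migrates from the adjacent tert-butyl carbon to the cationic centre — a 1,2-methyl shift — upgrading the secondary cation to a tertiary one.
Step 3: Nucleophilic capture of the cation by H2O produces the protonated alcohol (an oxonium ion).
Step 4: H2O removes a proton from the oxonium oxygen, regenerating H3O⁺ and giving the neutral alcohol.
Total: 4 elementary steps.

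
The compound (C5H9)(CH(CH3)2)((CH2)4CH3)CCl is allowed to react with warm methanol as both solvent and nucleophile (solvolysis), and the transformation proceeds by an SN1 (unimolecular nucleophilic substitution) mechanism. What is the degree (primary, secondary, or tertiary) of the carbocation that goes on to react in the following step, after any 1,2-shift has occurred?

Step 1: Rate-determining heterolysis of the C–Cl bond gives Cl⁻ and a tertiary carbocation.
No single 1,2-shift to an adjacent carbon would give a more-substituted cation, so no rearrangement occurs.

tertiary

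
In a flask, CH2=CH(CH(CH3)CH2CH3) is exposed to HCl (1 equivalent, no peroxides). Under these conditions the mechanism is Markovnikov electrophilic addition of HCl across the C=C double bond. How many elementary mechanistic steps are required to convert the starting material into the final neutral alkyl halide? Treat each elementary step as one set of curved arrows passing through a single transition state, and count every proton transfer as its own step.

3

Step 1: Electrophilic addition begins with the π(C=C) electrons forming a bond to the proton of HCl. Following Markovnikov's rule, the resulting cation is secondary. The H–Cl bond breaks heterolytically, releasing Cl⁻.
Step 2: Carbocation rearrangement: a 1,2-hydride shift from the adjacent sec-butyl carbon converts the initially-formed secondary cation into the more stable tertiary cation.
Step 3: Nucleophilic attack by Cl⁻ on the carbocation completes the addition, giving R–Cl.
Total: 3 elementary steps.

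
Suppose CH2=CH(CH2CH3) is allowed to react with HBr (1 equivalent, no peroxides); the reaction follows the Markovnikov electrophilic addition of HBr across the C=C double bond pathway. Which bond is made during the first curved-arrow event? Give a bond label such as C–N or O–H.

Step 1: Protonation of the alkene by HBr: the π bond acts as the nucleophile and picks up H⁺, giving the more stable (Markovnikov) secondary carbocation. The H–Br bond breaks heterolytically, releasing Br⁻.
The bond formed in this step is the C–H bond.

C–H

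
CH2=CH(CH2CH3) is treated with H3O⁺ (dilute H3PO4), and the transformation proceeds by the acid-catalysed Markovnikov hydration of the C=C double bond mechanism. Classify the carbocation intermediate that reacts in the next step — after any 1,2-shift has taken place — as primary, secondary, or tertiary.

Step 1: The π electrons of the C=C bond attack a proton of H3O⁺; Markovnikov addition places the new C–H on the less-substituted alkene carbon, so the positive charge ends up on the more-substituted carbon — a secondary carbocation. H2O is released.
No single 1,2-shift to an adjacent carbon would give a more-substituted cation, so no rearrangement occurs.

secondary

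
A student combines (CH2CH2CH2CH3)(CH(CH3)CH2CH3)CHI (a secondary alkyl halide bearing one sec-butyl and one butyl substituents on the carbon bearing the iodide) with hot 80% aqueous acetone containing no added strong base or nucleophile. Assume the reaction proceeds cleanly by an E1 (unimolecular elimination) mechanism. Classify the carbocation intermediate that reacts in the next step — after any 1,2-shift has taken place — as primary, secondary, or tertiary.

tertiary

Step 1: Rate-determining heterolysis of the C–I bond gives I⁻ and a secondary carbocation.
Step 2: A 1,2-hydride shift from the adjacent sec-butyl carbon moves the positive charge from the secondary centre to an adjacent carbon, generating a more stable tertiary carbocation.
The cation rearranges from secondary to tertiary via a 1,2-hydride shift from the adjacent sec-butyl carbon; the tertiary cation is what reacts next.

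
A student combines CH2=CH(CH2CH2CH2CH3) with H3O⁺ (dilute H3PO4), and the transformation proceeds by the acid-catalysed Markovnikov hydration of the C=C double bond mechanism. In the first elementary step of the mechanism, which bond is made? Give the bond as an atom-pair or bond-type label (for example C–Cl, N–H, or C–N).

C–H

Step 1: The π electrons of the C=C bond attack a proton of H3O⁺; Markovnikov addition places the new C–H on the less-substituted alkene carbon, so the positive charge ends up on the more-substituted carbon — a secondary carbocation. H2O is released.
The bond formed in this step is the C–H bond.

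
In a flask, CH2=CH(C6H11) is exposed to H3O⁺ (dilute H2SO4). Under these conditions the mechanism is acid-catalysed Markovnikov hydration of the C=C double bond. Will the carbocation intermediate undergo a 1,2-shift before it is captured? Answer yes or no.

yes

The first-formed carbocation is secondary.
The adjacent cyclohexyl carbon already bears 2 other carbon substituents and has a hydrogen to migrate; after a 1,2-hydride shift from that carbon the positive charge sits on a tertiary centre.
Tertiary is more stable than secondary, so the shift occurs.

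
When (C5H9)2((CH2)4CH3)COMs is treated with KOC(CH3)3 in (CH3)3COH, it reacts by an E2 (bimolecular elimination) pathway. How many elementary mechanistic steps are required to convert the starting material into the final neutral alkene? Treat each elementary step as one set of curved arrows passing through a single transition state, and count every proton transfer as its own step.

Step 1: In one step, (CH3)3CO⁻ pulls off a β-proton, the C–O bond cleaves, and a C=C double bond forms between the α- and β-carbons (E2, anti elimination).
Total: 1 elementary step.

1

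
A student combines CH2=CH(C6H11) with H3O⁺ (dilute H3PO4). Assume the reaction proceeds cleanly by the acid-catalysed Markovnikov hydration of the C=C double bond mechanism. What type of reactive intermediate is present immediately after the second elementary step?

Step 1: The π electrons of the C=C bond attack a proton of H3O⁺; Markovnikov addition places the new C–H on the less-substituted alkene carbon, so the positive charge ends up on the more-substituted carbon — a secondary carbocation. H2O is released.
Step 2: A hydride (H with its bonding pair) migrates from the adjacent cyclohexyl carbon to the cationic centre — a 1,2-hydride shift — upgrading the secondary cation to a tertiary one.
After step 2 the species present is a tertiary carbocation.

tertiary carbocation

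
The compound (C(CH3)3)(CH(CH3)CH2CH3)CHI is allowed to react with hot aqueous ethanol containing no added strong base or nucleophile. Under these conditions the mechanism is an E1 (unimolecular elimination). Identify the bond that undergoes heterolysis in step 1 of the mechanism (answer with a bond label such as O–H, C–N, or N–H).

C–I

Step 1: Unassisted departure of I⁻ (taking the C–I bonding pair) generates a secondary carbocation.
The bond broken in this step is the C–I bond.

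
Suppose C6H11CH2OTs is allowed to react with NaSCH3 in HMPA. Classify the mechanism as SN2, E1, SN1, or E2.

SN2

Conditions: a primary substrate with a strong nucleophile in the polar aprotic solvent HMPA.
These conditions are the textbook signature of the SN2 pathway.
An unhindered substrate with a strong nucleophile in a polar aprotic solvent favours one-step backside displacement.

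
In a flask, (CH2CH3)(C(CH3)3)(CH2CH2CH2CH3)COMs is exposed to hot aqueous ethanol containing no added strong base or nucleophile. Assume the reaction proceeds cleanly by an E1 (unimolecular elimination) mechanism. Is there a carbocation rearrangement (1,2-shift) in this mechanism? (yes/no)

The first-formed carbocation is tertiary.
No single 1,2-shift to an adjacent carbon would produce a more-substituted cation than the one already present, so no rearrangement occurs.

no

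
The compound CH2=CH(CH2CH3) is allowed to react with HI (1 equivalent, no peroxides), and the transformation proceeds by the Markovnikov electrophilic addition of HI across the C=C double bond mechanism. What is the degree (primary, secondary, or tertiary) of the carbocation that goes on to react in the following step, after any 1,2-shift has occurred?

secondary

Step 1: Electrophilic addition begins with the π(C=C) electrons forming a bond to the proton of HI. Following Markovnikov's rule, the resulting cation is secondary. The H–I bond breaks heterolytically, releasing I⁻.
No single 1,2-shift to an adjacent carbon would give a more-substituted cation, so no rearrangement occurs.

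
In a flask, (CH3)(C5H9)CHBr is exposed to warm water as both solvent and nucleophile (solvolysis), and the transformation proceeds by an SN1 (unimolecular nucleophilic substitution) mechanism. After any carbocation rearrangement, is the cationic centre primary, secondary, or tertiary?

Step 1: Unassisted departure of Br⁻ (taking the C–Br bonding pair) generates a secondary carbocation.
Step 2: Carbocation rearrangement: a 1,2-hydride shift from the adjacent cyclopentyl carbon converts the initially-formed secondary cation into the more stable tertiary cation.
The cation rearranges from secondary to tertiary via a 1,2-hydride shift from the adjacent cyclopentyl carbon; the tertiary cation is what reacts next.

tertiary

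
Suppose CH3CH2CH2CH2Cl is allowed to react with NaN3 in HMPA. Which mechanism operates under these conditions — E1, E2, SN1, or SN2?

Conditions: a primary substrate with a strong nucleophile in the polar aprotic solvent HMPA.
These conditions are the textbook signature of the SN2 pathway.
An unhindered substrate with a strong nucleophile in a polar aprotic solvent favours one-step backside displacement.

SN2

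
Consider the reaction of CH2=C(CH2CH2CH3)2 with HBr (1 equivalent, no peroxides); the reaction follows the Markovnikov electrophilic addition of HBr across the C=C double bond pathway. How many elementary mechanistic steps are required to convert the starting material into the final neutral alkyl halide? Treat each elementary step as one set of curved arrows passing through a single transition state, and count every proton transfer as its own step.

2

Step 1: The π electrons of the C=C bond attack a proton of HBr; Markovnikov addition places the new C–H on the less-substituted alkene carbon, so the positive charge ends up on the more-substituted carbon — a tertiary carbocation. The H–Br bond breaks heterolytically, releasing Br⁻.
(No 1,2-shift: no single shift to an adjacent carbon would give a more stable cation.)
Step 2: The Br⁻ anion donates a lone pair to the carbocation, forming the new C–Br σ-bond and giving the neutral alkyl halide.
Total: 2 elementary steps.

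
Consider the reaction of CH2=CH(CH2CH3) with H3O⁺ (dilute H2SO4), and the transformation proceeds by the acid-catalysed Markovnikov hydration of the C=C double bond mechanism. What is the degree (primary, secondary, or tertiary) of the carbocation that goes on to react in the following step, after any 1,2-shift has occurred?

secondary

Step 1: Electrophilic addition begins with the π(C=C) electrons forming a bond to the proton of H3O⁺. Following Markovnikov's rule, the resulting cation is secondary. H2O is released.
No single 1,2-shift to an adjacent carbon would give a more-substituted cation, so no rearrangement occurs.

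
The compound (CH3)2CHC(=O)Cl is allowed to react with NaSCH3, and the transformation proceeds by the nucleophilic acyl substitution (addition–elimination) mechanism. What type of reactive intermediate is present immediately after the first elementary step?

Step 1: CH3S⁻ adds to the carbonyl carbon; the C=O π electrons shift onto oxygen and a tetrahedral alkoxide intermediate forms.
After step 1 the species present is a tetrahedral intermediate.

tetrahedral intermediate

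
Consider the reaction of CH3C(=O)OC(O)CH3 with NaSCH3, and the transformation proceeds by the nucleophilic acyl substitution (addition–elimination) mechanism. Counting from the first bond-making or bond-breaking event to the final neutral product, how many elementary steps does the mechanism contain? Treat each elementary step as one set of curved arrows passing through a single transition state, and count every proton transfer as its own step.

Step 1: CH3S⁻ adds to the carbonyl carbon; the C=O π electrons shift onto oxygen and a tetrahedral alkoxide intermediate forms.
Step 2: An oxygen lone pair re-forms the C=O π bond as the C–O σ-bond breaks; CH3CO2⁻ is expelled.
Total: 2 elementary steps.

2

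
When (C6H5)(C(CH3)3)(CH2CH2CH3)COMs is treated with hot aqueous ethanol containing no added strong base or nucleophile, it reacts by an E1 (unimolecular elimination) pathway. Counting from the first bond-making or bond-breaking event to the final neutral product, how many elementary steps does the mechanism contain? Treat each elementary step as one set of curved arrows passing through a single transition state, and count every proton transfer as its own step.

Step 1: Ionisation: the C–O σ-bond cleaves heterolytically; both bonding electrons depart with MsO⁻, leaving a tertiary carbocation at the α-carbon.
(No 1,2-shift: no single shift to an adjacent carbon would give a more stable cation.)
Step 2: A water (or ethanol) molecule (solvent) deprotonates a β-carbon; as the C–H bond breaks, those electrons form the new alkene π bond.
Total: 2 elementary steps.

2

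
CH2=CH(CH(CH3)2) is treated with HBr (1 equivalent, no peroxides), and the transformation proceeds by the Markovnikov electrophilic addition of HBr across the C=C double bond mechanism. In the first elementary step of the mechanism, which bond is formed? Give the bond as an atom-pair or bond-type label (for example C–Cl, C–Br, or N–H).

Step 1: The π electrons of the C=C bond attack a proton of HBr; Markovnikov addition places the new C–H on the less-substituted alkene carbon, so the positive charge ends up on the more-substituted carbon — a secondary carbocation. The H–Br bond breaks heterolytically, releasing Br⁻.
The bond formed in this step is the C–H bond.

C–H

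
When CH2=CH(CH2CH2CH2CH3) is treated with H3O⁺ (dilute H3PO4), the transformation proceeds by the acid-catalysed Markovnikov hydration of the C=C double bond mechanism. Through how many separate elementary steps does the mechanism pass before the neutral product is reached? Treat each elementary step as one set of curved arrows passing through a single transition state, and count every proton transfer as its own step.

Step 1: Protonation of the alkene by H3O⁺: the π bond acts as the nucleophile and picks up H⁺, giving the more stable (Markovnikov) secondary carbocation. H2O is released.
(No 1,2-shift: no single shift to an adjacent carbon would give a more stable cation.)
Step 2: Water acts as the nucleophile: an oxygen lone pair bonds to the cationic carbon, giving an oxonium-ion intermediate.
Step 3: H2O removes a proton from the oxonium oxygen, regenerating H3O⁺ and giving the neutral alcohol.
Total: 3 elementary steps.

3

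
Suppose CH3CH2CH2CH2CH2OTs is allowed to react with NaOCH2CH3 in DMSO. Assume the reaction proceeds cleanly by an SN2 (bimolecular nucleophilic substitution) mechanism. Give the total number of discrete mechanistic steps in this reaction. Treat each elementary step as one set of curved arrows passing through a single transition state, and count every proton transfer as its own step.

1

Step 1: The ethoxide nucleophile donates a lone pair from O to the α-carbon in a backside attack; simultaneously the C–O σ-bond breaks and both of its electrons leave with TsO⁻. One concerted step with inversion of configuration.
Total: 1 elementary step.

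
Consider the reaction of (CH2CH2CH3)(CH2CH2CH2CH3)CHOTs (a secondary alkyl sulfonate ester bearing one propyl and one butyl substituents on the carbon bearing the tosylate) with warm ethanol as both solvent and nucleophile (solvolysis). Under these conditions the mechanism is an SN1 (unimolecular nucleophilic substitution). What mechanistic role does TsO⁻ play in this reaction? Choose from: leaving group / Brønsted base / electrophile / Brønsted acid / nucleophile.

Step 1: Ionisation: the C–O σ-bond cleaves heterolytically; both bonding electrons depart with TsO⁻, leaving a secondary carbocation at the α-carbon.
TsO⁻ departs with both electrons of the breaking σ-bond — that is the definition of a leaving group.

leaving group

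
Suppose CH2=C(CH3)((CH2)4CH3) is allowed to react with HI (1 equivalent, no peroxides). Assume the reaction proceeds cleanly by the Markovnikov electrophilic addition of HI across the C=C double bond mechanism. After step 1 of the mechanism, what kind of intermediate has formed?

Step 1: Electrophilic addition begins with the π(C=C) electrons forming a bond to the proton of HI. Following Markovnikov's rule, the resulting cation is tertiary. The H–I bond breaks heterolytically, releasing I⁻.
After step 1 the species present is a tertiary carbocation.

tertiary carbocation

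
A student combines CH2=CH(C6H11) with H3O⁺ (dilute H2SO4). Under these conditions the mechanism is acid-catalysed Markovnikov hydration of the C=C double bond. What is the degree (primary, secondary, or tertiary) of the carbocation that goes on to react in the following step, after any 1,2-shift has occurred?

tertiary

Step 1: Protonation of the alkene by H3O⁺: the π bond acts as the nucleophile and picks up H⁺, giving the more stable (Markovnikov) secondary carbocation. H2O is released.
Step 2: Carbocation rearrangement: a 1,2-hydride shift from the adjacent cyclohexyl carbon converts the initially-formed secondary cation into the more stable tertiary cation.
The cation rearranges from secondary to tertiary via a 1,2-hydride shift from the adjacent cyclohexyl carbon; the tertiary cation is what reacts next.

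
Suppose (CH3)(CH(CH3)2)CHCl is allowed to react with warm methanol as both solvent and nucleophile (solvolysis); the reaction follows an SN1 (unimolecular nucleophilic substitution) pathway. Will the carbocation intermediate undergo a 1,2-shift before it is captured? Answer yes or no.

The first-formed carbocation is secondary.
The adjacent isopropyl carbon already bears 2 other carbon substituents and has a hydrogen to migrate; after a 1,2-hydride shift from that carbon the positive charge sits on a tertiary centre.
Tertiary is more stable than secondary, so the shift occurs.

yes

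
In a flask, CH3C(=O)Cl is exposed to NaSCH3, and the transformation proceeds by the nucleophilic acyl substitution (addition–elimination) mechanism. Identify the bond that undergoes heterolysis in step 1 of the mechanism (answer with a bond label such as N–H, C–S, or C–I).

Step 1: Nucleophilic addition of CH3S⁻ to the acyl carbon breaks the π(C=O) bond and yields a tetrahedral, anionic intermediate.
The bond broken in this step is the π(C=O) bond.

π(C=O)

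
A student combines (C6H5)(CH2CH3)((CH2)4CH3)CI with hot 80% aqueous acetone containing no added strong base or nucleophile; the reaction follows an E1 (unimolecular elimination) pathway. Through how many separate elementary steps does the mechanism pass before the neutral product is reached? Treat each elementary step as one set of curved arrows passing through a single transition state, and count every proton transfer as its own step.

2

Step 1: Ionisation: the C–I σ-bond cleaves heterolytically; both bonding electrons depart with I⁻, leaving a tertiary carbocation at the α-carbon.
(No 1,2-shift: no single shift to an adjacent carbon would give a more stable cation.)
Step 2: A water molecule (solvent) deprotonates a β-carbon; as the C–H bond breaks, those electrons form the new alkene π bond.
Total: 2 elementary steps.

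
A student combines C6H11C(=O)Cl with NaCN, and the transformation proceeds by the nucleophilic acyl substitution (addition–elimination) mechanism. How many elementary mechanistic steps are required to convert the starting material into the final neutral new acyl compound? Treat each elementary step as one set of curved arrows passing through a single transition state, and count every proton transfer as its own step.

2

Step 1: CN⁻ adds to the carbonyl carbon; the C=O π electrons shift onto oxygen and a tetrahedral alkoxide intermediate forms.
Step 2: Elimination step: re-formation of the carbonyl π bond drives out Cl⁻, giving the new acyl compound.
Total: 2 elementary steps.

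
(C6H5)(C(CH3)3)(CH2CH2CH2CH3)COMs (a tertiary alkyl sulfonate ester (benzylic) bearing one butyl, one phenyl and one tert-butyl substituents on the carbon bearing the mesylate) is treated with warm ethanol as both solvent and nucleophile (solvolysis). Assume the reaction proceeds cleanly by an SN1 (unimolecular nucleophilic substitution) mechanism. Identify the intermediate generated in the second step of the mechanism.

Step 1: Unassisted departure of MsO⁻ (taking the C–O bonding pair) generates a tertiary carbocation.
Step 2: A lone pair on the oxygen of CH3CH2OH attacks the carbocation, forming a new C–O σ-bond and an oxonium ion.
After step 2 the species present is an oxonium ion.

oxonium ion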